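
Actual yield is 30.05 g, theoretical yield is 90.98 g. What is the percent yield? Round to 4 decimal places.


% yield = 100 * actual / theoretical
% yield = 100 * 30.05 / 90.98
% yield = 33.02923719 %, rounded to 4 dp:

33.0292 %


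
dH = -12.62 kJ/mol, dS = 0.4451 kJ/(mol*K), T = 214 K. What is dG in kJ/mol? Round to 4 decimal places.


Gibbs: dG = dH - T*dS (consistent units, dS already in kJ/(mol*K)).
T*dS = 214 * 0.4451 = 95.2514
dG = -12.62 - (95.2514)
dG = -107.8714 kJ/mol, rounded to 4 dp:

-107.8714 kJ/mol


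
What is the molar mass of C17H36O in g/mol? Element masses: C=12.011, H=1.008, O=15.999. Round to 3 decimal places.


M = sum(count * atomic_mass) over atoms.
M = 17*12.011 + 36*1.008 + 1*15.999
M = 204.187 + 36.288 + 15.999
M = 256.474 g/mol, rounded to 3 dp:

256.474 g/mol


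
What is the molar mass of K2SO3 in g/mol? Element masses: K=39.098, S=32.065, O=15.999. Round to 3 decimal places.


M = sum(count * atomic_mass) over atoms.
M = 2*39.098 + 1*32.065 + 3*15.999
M = 78.196 + 32.065 + 47.997
M = 158.258 g/mol, rounded to 3 dp:

158.258 g/mol


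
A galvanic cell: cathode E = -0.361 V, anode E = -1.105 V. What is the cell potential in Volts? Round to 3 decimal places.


Standard cell potential: E_cell = E_cathode - E_anode.
E_cell = -0.361 - (-1.105)
E_cell = 0.744 V, rounded to 3 dp:

0.744 V


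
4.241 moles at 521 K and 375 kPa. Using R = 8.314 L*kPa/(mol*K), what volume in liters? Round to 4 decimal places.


PV = nRT, solve for V = nRT / P.
nRT = 4.241 * 8.314 * 521 = 18370.2902
V = 18370.2902 / 375
V = 48.98744053 L, rounded to 4 dp:

48.9874 L


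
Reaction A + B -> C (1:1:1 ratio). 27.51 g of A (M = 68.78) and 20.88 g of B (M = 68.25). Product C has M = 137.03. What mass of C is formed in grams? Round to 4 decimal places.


Find moles of each reactant; the smaller value is the limiting reagent in a 1:1:1 reaction, so moles_C equals moles of the limiter.
n_A = mass_A / M_A = 27.51 / 68.78 = 0.399971 mol
n_B = mass_B / M_B = 20.88 / 68.25 = 0.305934 mol
Limiting reagent: B (smaller), n_limiting = 0.305934 mol
mass_C = n_limiting * M_C = 0.305934 * 137.03
mass_C = 41.92213602 g, rounded to 4 dp:

41.9221 g


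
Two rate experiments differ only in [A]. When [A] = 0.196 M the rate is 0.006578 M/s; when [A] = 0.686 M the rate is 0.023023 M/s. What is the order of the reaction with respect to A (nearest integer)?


Rate is proportional to [A]^n, so rate2/rate1 = ([A]2/[A]1)^n. Take logs to solve for n.
rate2/rate1 = 0.023023 / 0.006578 = 3.5
[A]2/[A]1 = 0.686 / 0.196 = 3.5
n = ln(3.5) / ln(3.5) = 1.0
Nearest integer order:

1


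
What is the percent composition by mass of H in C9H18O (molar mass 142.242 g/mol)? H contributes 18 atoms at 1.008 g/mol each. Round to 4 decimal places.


pct = 100 * (n_elem * M_elem) / M_total
mass_contribution = 18 * 1.008 = 18.144 g/mol
pct = 100 * 18.144 / 142.242
pct = 12.75572616 %, rounded to 4 dp:

12.7557 %


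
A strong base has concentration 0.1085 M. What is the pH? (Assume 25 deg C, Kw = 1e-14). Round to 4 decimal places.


A strong base dissociates completely, so [OH-] equals the given concentration.
pOH = -log10([OH-]) = -log10(0.1085) = 0.96457
pH = 14 - pOH = 14 - 0.96457
pH = 13.03543, rounded to 4 dp:

13.0354


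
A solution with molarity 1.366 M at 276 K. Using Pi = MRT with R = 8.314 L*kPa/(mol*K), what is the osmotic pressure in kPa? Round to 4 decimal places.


Osmotic pressure (van't Hoff): Pi = M*R*T.
RT = 8.314 * 276 = 2294.664
Pi = 1.366 * 2294.664
Pi = 3134.511024 kPa, rounded to 4 dp:

3134.5110 kPa


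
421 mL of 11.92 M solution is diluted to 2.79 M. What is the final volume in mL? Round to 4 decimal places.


Dilution: M1*V1 = M2*V2, solve for V2.
V2 = M1*V1 / M2
V2 = 11.92 * 421 / 2.79
V2 = 5018.32 / 2.79
V2 = 1798.68100358 mL, rounded to 4 dp:

1798.6810 mL


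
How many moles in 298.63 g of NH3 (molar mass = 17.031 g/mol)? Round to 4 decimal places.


n = mass / M
n = 298.63 / 17.031
n = 17.53449592 mol, rounded to 4 dp:

17.5345 mol


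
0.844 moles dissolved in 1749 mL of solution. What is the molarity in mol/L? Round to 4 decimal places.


Convert volume to liters: V_L = V_mL / 1000.
V_L = 1749 / 1000 = 1.749 L
M = n / V_L = 0.844 / 1.749
M = 0.48256146 mol/L, rounded to 4 dp:

0.4826 mol/L


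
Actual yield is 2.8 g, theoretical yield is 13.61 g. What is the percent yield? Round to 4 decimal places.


% yield = 100 * actual / theoretical
% yield = 100 * 2.8 / 13.61
% yield = 20.57310801 %, rounded to 4 dp:

20.5731 %


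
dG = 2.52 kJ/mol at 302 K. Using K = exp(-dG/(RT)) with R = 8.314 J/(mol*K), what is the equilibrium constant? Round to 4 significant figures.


dG is in kJ/mol; multiply by 1000 to match R in J/(mol*K).
RT = 8.314 * 302 = 2510.828 J/mol
exponent = -dG*1000 / (RT) = -(2.52*1000) / 2510.828 = -1.00365298
K = exp(-1.00365298)
K = 0.36653804, rounded to 4 significant figures:

0.3665


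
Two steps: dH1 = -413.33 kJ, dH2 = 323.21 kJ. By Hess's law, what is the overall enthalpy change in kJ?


Hess's law: enthalpy is a state function, so add the step enthalpies.
dH_total = dH1 + dH2 = -413.33 + (323.21)
dH_total = -90.12 kJ:

-90.12 kJ


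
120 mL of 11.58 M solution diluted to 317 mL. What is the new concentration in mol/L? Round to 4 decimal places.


Dilution: M1*V1 = M2*V2, solve for M2.
M2 = M1*V1 / V2
M2 = 11.58 * 120 / 317
M2 = 1389.6 / 317
M2 = 4.38359621 mol/L, rounded to 4 dp:

4.3836 mol/L


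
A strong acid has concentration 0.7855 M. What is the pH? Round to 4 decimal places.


A strong acid dissociates completely, so [H+] equals the given concentration.
pH = -log10([H+]) = -log10(0.7855)
pH = 0.10485381, rounded to 4 dp:

0.1049


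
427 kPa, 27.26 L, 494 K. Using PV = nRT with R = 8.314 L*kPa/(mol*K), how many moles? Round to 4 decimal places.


PV = nRT, solve for n = PV / (RT).
PV = 427 * 27.26 = 11640.02
RT = 8.314 * 494 = 4107.116
n = 11640.02 / 4107.116
n = 2.83411036 mol, rounded to 4 dp:

2.8341 mol


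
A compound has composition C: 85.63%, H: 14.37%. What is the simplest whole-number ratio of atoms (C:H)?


Assume 100 g of compound, divide each mass% by atomic mass to get moles, then normalize by the smallest to get a raw atom ratio.
Moles per 100 g: C: 85.63/12.011 = 7.1293, H: 14.37/1.008 = 14.256
Raw ratio (divide by min = 7.1293): C: 1.0, H: 2.0
Multiply by 1 to clear fractions: C: 1.0 ~= 1, H: 2.0 ~= 2
Reduce by GCD to get the simplest whole-number ratio:

1:2


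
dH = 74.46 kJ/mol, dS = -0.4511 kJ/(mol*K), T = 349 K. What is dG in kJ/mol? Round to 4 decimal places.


Gibbs: dG = dH - T*dS (consistent units, dS already in kJ/(mol*K)).
T*dS = 349 * -0.4511 = -157.4339
dG = 74.46 - (-157.4339)
dG = 231.8939 kJ/mol, rounded to 4 dp:

231.8939 kJ/mol


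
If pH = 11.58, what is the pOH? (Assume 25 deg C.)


At 25 deg C, pH + pOH = 14.
pOH = 14 - pH = 14 - 11.58
pOH = 2.42:

2.42


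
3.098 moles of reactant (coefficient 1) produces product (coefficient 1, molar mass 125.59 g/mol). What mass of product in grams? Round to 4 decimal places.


Use the coefficient ratio to convert reactant moles to product moles, then multiply by the product's molar mass.
moles_P = moles_R * (coeff_P / coeff_R) = 3.098 * (1/1) = 3.098
mass_P = moles_P * M_P = 3.098 * 125.59
mass_P = 389.07782 g, rounded to 4 dp:

389.0778 g


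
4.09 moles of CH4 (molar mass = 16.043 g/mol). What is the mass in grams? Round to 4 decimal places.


mass = n * M
mass = 4.09 * 16.043
mass = 65.61587 g, rounded to 4 dp:

65.6159 g


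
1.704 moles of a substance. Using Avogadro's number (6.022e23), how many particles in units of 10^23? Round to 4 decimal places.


N = n * NA, then divide by 1e23 for the requested units.
N / 1e23 = n * 6.022
N / 1e23 = 1.704 * 6.022
N / 1e23 = 10.261488, rounded to 4 dp:

10.2615


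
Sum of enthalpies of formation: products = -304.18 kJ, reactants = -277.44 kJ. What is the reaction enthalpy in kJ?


dH_rxn = sum(dH_f products) - sum(dH_f reactants)
dH_rxn = -304.18 - (-277.44)
dH_rxn = -26.74 kJ:

-26.74 kJ


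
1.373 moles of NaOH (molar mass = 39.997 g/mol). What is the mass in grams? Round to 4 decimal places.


mass = n * M
mass = 1.373 * 39.997
mass = 54.915881 g, rounded to 4 dp:

54.9159 g


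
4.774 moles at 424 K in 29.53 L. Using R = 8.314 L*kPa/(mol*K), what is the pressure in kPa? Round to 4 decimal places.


PV = nRT, solve for P = nRT / V.
nRT = 4.774 * 8.314 * 424 = 16828.9993
P = 16828.9993 / 29.53
P = 569.89499831 kPa, rounded to 4 dp:

569.8950 kPa


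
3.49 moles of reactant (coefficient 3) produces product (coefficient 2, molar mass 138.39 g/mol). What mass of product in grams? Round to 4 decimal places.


Use the coefficient ratio to convert reactant moles to product moles, then multiply by the product's molar mass.
moles_P = moles_R * (coeff_P / coeff_R) = 3.49 * (2/3) = 2.326667
mass_P = moles_P * M_P = 2.326667 * 138.39
mass_P = 321.98744613 g, rounded to 4 dp:

321.9874 g


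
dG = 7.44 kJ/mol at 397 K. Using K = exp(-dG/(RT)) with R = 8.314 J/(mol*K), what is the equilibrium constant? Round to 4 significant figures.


dG is in kJ/mol; multiply by 1000 to match R in J/(mol*K).
RT = 8.314 * 397 = 3300.658 J/mol
exponent = -dG*1000 / (RT) = -(7.44*1000) / 3300.658 = -2.254096
K = exp(-2.254096)
K = 0.10496839, rounded to 4 significant figures:

0.1050


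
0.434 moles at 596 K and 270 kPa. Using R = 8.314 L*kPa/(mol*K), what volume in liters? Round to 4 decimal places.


PV = nRT, solve for V = nRT / P.
nRT = 0.434 * 8.314 * 596 = 2150.5325
V = 2150.5325 / 270
V = 7.96493519 L, rounded to 4 dp:

7.9649 L


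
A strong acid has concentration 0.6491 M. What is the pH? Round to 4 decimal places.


A strong acid dissociates completely, so [H+] equals the given concentration.
pH = -log10([H+]) = -log10(0.6491)
pH = 0.18768839, rounded to 4 dp:

0.1877


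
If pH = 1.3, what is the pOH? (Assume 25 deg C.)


At 25 deg C, pH + pOH = 14.
pOH = 14 - pH = 14 - 1.3
pOH = 12.7:

12.70


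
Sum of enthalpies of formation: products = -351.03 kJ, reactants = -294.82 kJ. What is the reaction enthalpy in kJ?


dH_rxn = sum(dH_f products) - sum(dH_f reactants)
dH_rxn = -351.03 - (-294.82)
dH_rxn = -56.21 kJ:

-56.21 kJ


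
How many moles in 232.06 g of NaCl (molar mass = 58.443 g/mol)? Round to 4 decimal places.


n = mass / M
n = 232.06 / 58.443
n = 3.9707065 mol, rounded to 4 dp:

3.9707 mol


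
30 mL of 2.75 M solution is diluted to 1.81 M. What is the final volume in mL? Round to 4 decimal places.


Dilution: M1*V1 = M2*V2, solve for V2.
V2 = M1*V1 / M2
V2 = 2.75 * 30 / 1.81
V2 = 82.5 / 1.81
V2 = 45.5801105 mL, rounded to 4 dp:

45.5801 mL


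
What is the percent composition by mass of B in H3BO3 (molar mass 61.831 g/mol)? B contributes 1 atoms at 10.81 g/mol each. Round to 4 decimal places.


pct = 100 * (n_elem * M_elem) / M_total
mass_contribution = 1 * 10.81 = 10.81 g/mol
pct = 100 * 10.81 / 61.831
pct = 17.48313953 %, rounded to 4 dp:

17.4831 %


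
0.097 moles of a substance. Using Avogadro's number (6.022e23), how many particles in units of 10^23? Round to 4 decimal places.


N = n * NA, then divide by 1e23 for the requested units.
N / 1e23 = n * 6.022
N / 1e23 = 0.097 * 6.022
N / 1e23 = 0.584134, rounded to 4 dp:

0.5841


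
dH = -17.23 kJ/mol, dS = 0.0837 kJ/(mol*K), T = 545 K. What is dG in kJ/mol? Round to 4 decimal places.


Gibbs: dG = dH - T*dS (consistent units, dS already in kJ/(mol*K)).
T*dS = 545 * 0.0837 = 45.6165
dG = -17.23 - (45.6165)
dG = -62.8465 kJ/mol, rounded to 4 dp:

-62.8465 kJ/mol


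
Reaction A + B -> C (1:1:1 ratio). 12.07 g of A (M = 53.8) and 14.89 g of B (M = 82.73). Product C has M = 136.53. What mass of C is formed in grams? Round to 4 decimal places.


Find moles of each reactant; the smaller value is the limiting reagent in a 1:1:1 reaction, so moles_C equals moles of the limiter.
n_A = mass_A / M_A = 12.07 / 53.8 = 0.224349 mol
n_B = mass_B / M_B = 14.89 / 82.73 = 0.179983 mol
Limiting reagent: B (smaller), n_limiting = 0.179983 mol
mass_C = n_limiting * M_C = 0.179983 * 136.53
mass_C = 24.57307899 g, rounded to 4 dp:

24.5731 g


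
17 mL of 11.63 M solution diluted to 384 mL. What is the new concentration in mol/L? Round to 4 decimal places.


Dilution: M1*V1 = M2*V2, solve for M2.
M2 = M1*V1 / V2
M2 = 11.63 * 17 / 384
M2 = 197.71 / 384
M2 = 0.51486979 mol/L, rounded to 4 dp:

0.5149 mol/L


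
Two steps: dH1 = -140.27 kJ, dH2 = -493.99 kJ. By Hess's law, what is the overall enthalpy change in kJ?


Hess's law: enthalpy is a state function, so add the step enthalpies.
dH_total = dH1 + dH2 = -140.27 + (-493.99)
dH_total = -634.26 kJ:

-634.26 kJ


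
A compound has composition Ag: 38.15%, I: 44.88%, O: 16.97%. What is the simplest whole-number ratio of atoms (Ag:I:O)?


Assume 100 g of compound, divide each mass% by atomic mass to get moles, then normalize by the smallest to get a raw atom ratio.
Moles per 100 g: Ag: 38.15/107.868 = 0.3537, I: 44.88/126.904 = 0.3537, O: 16.97/15.999 = 1.0607
Raw ratio (divide by min = 0.3537): Ag: 1.0, I: 1.0, O: 2.999
Multiply by 1 to clear fractions: Ag: 1.0 ~= 1, I: 1.0 ~= 1, O: 2.999 ~= 3
Reduce by GCD to get the simplest whole-number ratio:

1:1:3


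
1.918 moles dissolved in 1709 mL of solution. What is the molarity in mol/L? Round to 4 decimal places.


Convert volume to liters: V_L = V_mL / 1000.
V_L = 1709 / 1000 = 1.709 L
M = n / V_L = 1.918 / 1.709
M = 1.12229374 mol/L, rounded to 4 dp:

1.1223 mol/L


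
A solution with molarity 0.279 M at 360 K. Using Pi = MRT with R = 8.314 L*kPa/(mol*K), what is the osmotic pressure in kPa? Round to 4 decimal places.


Osmotic pressure (van't Hoff): Pi = M*R*T.
RT = 8.314 * 360 = 2993.04
Pi = 0.279 * 2993.04
Pi = 835.05816 kPa, rounded to 4 dp:

835.0582 kPa


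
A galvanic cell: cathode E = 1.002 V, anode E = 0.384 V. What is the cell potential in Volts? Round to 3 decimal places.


Standard cell potential: E_cell = E_cathode - E_anode.
E_cell = 1.002 - (0.384)
E_cell = 0.618 V, rounded to 3 dp:

0.618 V


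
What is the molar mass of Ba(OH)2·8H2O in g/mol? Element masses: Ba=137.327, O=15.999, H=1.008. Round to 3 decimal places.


M = sum(count * atomic_mass) over atoms.
M = 1*137.327 + 10*15.999 + 18*1.008
M = 137.327 + 159.99 + 18.144
M = 315.461 g/mol, rounded to 3 dp:

315.461 g/mol


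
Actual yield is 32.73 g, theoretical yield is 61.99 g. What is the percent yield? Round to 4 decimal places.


% yield = 100 * actual / theoretical
% yield = 100 * 32.73 / 61.99
% yield = 52.79883852 %, rounded to 4 dp:

52.7988 %


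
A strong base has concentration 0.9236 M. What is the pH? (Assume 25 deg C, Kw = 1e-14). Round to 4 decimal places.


A strong base dissociates completely, so [OH-] equals the given concentration.
pOH = -log10([OH-]) = -log10(0.9236) = 0.034516
pH = 14 - pOH = 14 - 0.034516
pH = 13.965484, rounded to 4 dp:

13.9655


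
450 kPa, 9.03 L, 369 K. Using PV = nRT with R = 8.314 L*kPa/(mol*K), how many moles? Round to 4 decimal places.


PV = nRT, solve for n = PV / (RT).
PV = 450 * 9.03 = 4063.5
RT = 8.314 * 369 = 3067.866
n = 4063.5 / 3067.866
n = 1.32453634 mol, rounded to 4 dp:

1.3245 mol


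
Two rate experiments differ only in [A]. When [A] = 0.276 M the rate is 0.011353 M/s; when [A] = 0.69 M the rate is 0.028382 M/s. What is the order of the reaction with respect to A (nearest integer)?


Rate is proportional to [A]^n, so rate2/rate1 = ([A]2/[A]1)^n. Take logs to solve for n.
rate2/rate1 = 0.028382 / 0.011353 = 2.5
[A]2/[A]1 = 0.69 / 0.276 = 2.5
n = ln(2.5) / ln(2.5) = 1.0
Nearest integer order:

1


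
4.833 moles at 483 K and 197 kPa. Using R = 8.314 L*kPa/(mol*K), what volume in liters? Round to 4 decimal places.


PV = nRT, solve for V = nRT / P.
nRT = 4.833 * 8.314 * 483 = 19407.6944
V = 19407.6944 / 197
V = 98.51621523 L, rounded to 4 dp:

98.5162 L


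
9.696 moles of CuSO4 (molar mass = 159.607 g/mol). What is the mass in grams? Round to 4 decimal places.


mass = n * M
mass = 9.696 * 159.607
mass = 1547.549472 g, rounded to 4 dp:

1547.5495 g


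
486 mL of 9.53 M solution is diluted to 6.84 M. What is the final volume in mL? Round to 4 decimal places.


Dilution: M1*V1 = M2*V2, solve for V2.
V2 = M1*V1 / M2
V2 = 9.53 * 486 / 6.84
V2 = 4631.58 / 6.84
V2 = 677.13157895 mL, rounded to 4 dp:

677.1316 mL


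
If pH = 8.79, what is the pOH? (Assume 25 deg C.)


At 25 deg C, pH + pOH = 14.
pOH = 14 - pH = 14 - 8.79
pOH = 5.21:

5.21


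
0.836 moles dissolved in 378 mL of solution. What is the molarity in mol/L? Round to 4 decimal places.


Convert volume to liters: V_L = V_mL / 1000.
V_L = 378 / 1000 = 0.378 L
M = n / V_L = 0.836 / 0.378
M = 2.21164021 mol/L, rounded to 4 dp:

2.2116 mol/L


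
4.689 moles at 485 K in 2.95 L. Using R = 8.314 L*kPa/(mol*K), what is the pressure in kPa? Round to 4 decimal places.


PV = nRT, solve for P = nRT / V.
nRT = 4.689 * 8.314 * 485 = 18907.4078
P = 18907.4078 / 2.95
P = 6409.29077966 kPa, rounded to 4 dp:

6409.2908 kPa


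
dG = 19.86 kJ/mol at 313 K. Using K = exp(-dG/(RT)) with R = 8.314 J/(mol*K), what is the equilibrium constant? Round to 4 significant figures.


dG is in kJ/mol; multiply by 1000 to match R in J/(mol*K).
RT = 8.314 * 313 = 2602.282 J/mol
exponent = -dG*1000 / (RT) = -(19.86*1000) / 2602.282 = -7.6317632
K = exp(-7.6317632)
K = 0.0004848053, rounded to 4 significant figures:

0.0004848


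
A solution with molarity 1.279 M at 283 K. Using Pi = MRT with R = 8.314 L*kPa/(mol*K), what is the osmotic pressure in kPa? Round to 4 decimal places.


Osmotic pressure (van't Hoff): Pi = M*R*T.
RT = 8.314 * 283 = 2352.862
Pi = 1.279 * 2352.862
Pi = 3009.310498 kPa, rounded to 4 dp:

3009.3105 kPa


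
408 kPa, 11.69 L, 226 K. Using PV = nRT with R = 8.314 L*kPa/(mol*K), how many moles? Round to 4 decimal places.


PV = nRT, solve for n = PV / (RT).
PV = 408 * 11.69 = 4769.52
RT = 8.314 * 226 = 1878.964
n = 4769.52 / 1878.964
n = 2.53837753 mol, rounded to 4 dp:

2.5384 mol


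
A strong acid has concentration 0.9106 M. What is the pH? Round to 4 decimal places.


A strong acid dissociates completely, so [H+] equals the given concentration.
pH = -log10([H+]) = -log10(0.9106)
pH = 0.04067235, rounded to 4 dp:

0.0407


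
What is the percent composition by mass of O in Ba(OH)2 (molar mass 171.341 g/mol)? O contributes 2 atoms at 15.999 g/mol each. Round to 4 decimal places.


pct = 100 * (n_elem * M_elem) / M_total
mass_contribution = 2 * 15.999 = 31.998 g/mol
pct = 100 * 31.998 / 171.341
pct = 18.67503983 %, rounded to 4 dp:

18.6750 %


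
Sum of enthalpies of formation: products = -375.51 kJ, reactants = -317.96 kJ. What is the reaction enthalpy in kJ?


dH_rxn = sum(dH_f products) - sum(dH_f reactants)
dH_rxn = -375.51 - (-317.96)
dH_rxn = -57.55 kJ:

-57.55 kJ


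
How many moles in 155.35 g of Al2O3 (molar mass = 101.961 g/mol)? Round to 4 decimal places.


n = mass / M
n = 155.35 / 101.961
n = 1.52362178 mol, rounded to 4 dp:

1.5236 mol


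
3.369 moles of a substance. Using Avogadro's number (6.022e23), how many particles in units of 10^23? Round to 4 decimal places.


N = n * NA, then divide by 1e23 for the requested units.
N / 1e23 = n * 6.022
N / 1e23 = 3.369 * 6.022
N / 1e23 = 20.288118, rounded to 4 dp:

20.2881


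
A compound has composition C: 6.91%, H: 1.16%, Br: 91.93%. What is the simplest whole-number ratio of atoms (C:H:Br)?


Assume 100 g of compound, divide each mass% by atomic mass to get moles, then normalize by the smallest to get a raw atom ratio.
Moles per 100 g: C: 6.91/12.011 = 0.5753, H: 1.16/1.008 = 1.1508, Br: 91.93/79.904 = 1.1505
Raw ratio (divide by min = 0.5753): C: 1.0, H: 2.0, Br: 2.0
Multiply by 1 to clear fractions: C: 1.0 ~= 1, H: 2.0 ~= 2, Br: 2.0 ~= 2
Reduce by GCD to get the simplest whole-number ratio:

1:2:2


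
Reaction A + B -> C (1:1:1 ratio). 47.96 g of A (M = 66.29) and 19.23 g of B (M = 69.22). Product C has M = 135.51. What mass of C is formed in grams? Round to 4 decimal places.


Find moles of each reactant; the smaller value is the limiting reagent in a 1:1:1 reaction, so moles_C equals moles of the limiter.
n_A = mass_A / M_A = 47.96 / 66.29 = 0.723488 mol
n_B = mass_B / M_B = 19.23 / 69.22 = 0.27781 mol
Limiting reagent: B (smaller), n_limiting = 0.27781 mol
mass_C = n_limiting * M_C = 0.27781 * 135.51
mass_C = 37.6460331 g, rounded to 4 dp:

37.6460 g


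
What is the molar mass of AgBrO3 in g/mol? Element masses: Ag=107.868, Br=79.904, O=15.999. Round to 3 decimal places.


M = sum(count * atomic_mass) over atoms.
M = 1*107.868 + 1*79.904 + 3*15.999
M = 107.868 + 79.904 + 47.997
M = 235.769 g/mol, rounded to 3 dp:

235.769 g/mol


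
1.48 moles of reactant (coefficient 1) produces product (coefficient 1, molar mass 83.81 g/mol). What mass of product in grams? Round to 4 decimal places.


Use the coefficient ratio to convert reactant moles to product moles, then multiply by the product's molar mass.
moles_P = moles_R * (coeff_P / coeff_R) = 1.48 * (1/1) = 1.48
mass_P = moles_P * M_P = 1.48 * 83.81
mass_P = 124.0388 g, rounded to 4 dp:

124.0388 g


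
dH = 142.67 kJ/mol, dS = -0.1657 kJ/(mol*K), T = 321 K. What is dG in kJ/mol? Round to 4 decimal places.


Gibbs: dG = dH - T*dS (consistent units, dS already in kJ/(mol*K)).
T*dS = 321 * -0.1657 = -53.1897
dG = 142.67 - (-53.1897)
dG = 195.8597 kJ/mol, rounded to 4 dp:

195.8597 kJ/mol


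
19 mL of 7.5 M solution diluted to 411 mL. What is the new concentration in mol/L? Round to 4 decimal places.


Dilution: M1*V1 = M2*V2, solve for M2.
M2 = M1*V1 / V2
M2 = 7.5 * 19 / 411
M2 = 142.5 / 411
M2 = 0.34671533 mol/L, rounded to 4 dp:

0.3467 mol/L


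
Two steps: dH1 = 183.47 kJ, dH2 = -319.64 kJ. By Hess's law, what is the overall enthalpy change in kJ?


Hess's law: enthalpy is a state function, so add the step enthalpies.
dH_total = dH1 + dH2 = 183.47 + (-319.64)
dH_total = -136.17 kJ:

-136.17 kJ


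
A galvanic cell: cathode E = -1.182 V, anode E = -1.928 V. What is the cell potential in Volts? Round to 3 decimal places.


Standard cell potential: E_cell = E_cathode - E_anode.
E_cell = -1.182 - (-1.928)
E_cell = 0.746 V, rounded to 3 dp:

0.746 V


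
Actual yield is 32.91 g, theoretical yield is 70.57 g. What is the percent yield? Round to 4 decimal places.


% yield = 100 * actual / theoretical
% yield = 100 * 32.91 / 70.57
% yield = 46.63454726 %, rounded to 4 dp:

46.6345 %


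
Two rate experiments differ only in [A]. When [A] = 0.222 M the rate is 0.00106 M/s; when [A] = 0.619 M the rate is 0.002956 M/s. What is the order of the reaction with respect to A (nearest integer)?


Rate is proportional to [A]^n, so rate2/rate1 = ([A]2/[A]1)^n. Take logs to solve for n.
rate2/rate1 = 0.002956 / 0.00106 = 2.7887
[A]2/[A]1 = 0.619 / 0.222 = 2.7883
n = ln(2.7887) / ln(2.7883) = 1.0
Nearest integer order:

1


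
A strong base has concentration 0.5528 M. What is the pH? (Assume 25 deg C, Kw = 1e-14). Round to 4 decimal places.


A strong base dissociates completely, so [OH-] equals the given concentration.
pOH = -log10([OH-]) = -log10(0.5528) = 0.257432
pH = 14 - pOH = 14 - 0.257432
pH = 13.742568, rounded to 4 dp:

13.7426


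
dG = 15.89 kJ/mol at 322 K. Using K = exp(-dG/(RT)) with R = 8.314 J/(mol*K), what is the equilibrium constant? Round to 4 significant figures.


dG is in kJ/mol; multiply by 1000 to match R in J/(mol*K).
RT = 8.314 * 322 = 2677.108 J/mol
exponent = -dG*1000 / (RT) = -(15.89*1000) / 2677.108 = -5.93550951
K = exp(-5.93550951)
K = 0.0026438753, rounded to 4 significant figures:

0.002644


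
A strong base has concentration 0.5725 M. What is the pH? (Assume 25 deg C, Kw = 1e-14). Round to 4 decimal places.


A strong base dissociates completely, so [OH-] equals the given concentration.
pOH = -log10([OH-]) = -log10(0.5725) = 0.242225
pH = 14 - pOH = 14 - 0.242225
pH = 13.757775, rounded to 4 dp:

13.7578


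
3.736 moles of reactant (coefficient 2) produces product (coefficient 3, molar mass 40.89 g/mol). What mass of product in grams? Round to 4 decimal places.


Use the coefficient ratio to convert reactant moles to product moles, then multiply by the product's molar mass.
moles_P = moles_R * (coeff_P / coeff_R) = 3.736 * (3/2) = 5.604
mass_P = moles_P * M_P = 5.604 * 40.89
mass_P = 229.14756 g, rounded to 4 dp:

229.1476 g


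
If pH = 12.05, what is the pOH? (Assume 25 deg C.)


At 25 deg C, pH + pOH = 14.
pOH = 14 - pH = 14 - 12.05
pOH = 1.95:

1.95


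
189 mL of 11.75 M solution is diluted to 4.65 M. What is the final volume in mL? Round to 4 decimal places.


Dilution: M1*V1 = M2*V2, solve for V2.
V2 = M1*V1 / M2
V2 = 11.75 * 189 / 4.65
V2 = 2220.75 / 4.65
V2 = 477.58064516 mL, rounded to 4 dp:

477.5806 mL


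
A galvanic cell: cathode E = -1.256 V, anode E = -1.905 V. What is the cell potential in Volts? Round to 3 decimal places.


Standard cell potential: E_cell = E_cathode - E_anode.
E_cell = -1.256 - (-1.905)
E_cell = 0.649 V, rounded to 3 dp:

0.649 V


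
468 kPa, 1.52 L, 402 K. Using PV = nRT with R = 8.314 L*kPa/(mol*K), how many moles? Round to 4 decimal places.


PV = nRT, solve for n = PV / (RT).
PV = 468 * 1.52 = 711.36
RT = 8.314 * 402 = 3342.228
n = 711.36 / 3342.228
n = 0.21284006 mol, rounded to 4 dp:

0.2128 mol


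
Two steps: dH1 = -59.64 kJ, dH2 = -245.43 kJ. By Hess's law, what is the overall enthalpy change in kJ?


Hess's law: enthalpy is a state function, so add the step enthalpies.
dH_total = dH1 + dH2 = -59.64 + (-245.43)
dH_total = -305.07 kJ:

-305.07 kJ


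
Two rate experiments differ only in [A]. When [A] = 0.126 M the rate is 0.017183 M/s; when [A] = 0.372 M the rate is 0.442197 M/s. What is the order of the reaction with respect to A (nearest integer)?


Rate is proportional to [A]^n, so rate2/rate1 = ([A]2/[A]1)^n. Take logs to solve for n.
rate2/rate1 = 0.442197 / 0.017183 = 25.7346
[A]2/[A]1 = 0.372 / 0.126 = 2.9524
n = ln(25.7346) / ln(2.9524) = 3.0
Nearest integer order:

3


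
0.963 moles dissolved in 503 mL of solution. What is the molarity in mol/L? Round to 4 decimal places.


Convert volume to liters: V_L = V_mL / 1000.
V_L = 503 / 1000 = 0.503 L
M = n / V_L = 0.963 / 0.503
M = 1.91451292 mol/L, rounded to 4 dp:

1.9145 mol/L


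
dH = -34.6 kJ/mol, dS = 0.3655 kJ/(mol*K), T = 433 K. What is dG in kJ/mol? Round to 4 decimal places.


Gibbs: dG = dH - T*dS (consistent units, dS already in kJ/(mol*K)).
T*dS = 433 * 0.3655 = 158.2615
dG = -34.6 - (158.2615)
dG = -192.8615 kJ/mol, rounded to 4 dp:

-192.8615 kJ/mol


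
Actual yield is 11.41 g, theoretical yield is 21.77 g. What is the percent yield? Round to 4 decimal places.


% yield = 100 * actual / theoretical
% yield = 100 * 11.41 / 21.77
% yield = 52.41157556 %, rounded to 4 dp:

52.4116 %


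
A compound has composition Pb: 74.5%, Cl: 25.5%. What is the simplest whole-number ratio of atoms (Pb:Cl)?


Assume 100 g of compound, divide each mass% by atomic mass to get moles, then normalize by the smallest to get a raw atom ratio.
Moles per 100 g: Pb: 74.5/207.2 = 0.3596, Cl: 25.5/35.453 = 0.7193
Raw ratio (divide by min = 0.3596): Pb: 1.0, Cl: 2.0
Multiply by 1 to clear fractions: Pb: 1.0 ~= 1, Cl: 2.0 ~= 2
Reduce by GCD to get the simplest whole-number ratio:

1:2


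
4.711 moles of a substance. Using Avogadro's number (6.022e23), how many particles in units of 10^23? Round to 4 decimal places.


N = n * NA, then divide by 1e23 for the requested units.
N / 1e23 = n * 6.022
N / 1e23 = 4.711 * 6.022
N / 1e23 = 28.369642, rounded to 4 dp:

28.3696


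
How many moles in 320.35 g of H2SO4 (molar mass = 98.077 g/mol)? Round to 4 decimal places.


n = mass / M
n = 320.35 / 98.077
n = 3.26631116 mol, rounded to 4 dp:

3.2663 mol


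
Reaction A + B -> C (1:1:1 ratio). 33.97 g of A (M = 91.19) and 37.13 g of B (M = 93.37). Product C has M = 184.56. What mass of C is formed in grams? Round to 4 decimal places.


Find moles of each reactant; the smaller value is the limiting reagent in a 1:1:1 reaction, so moles_C equals moles of the limiter.
n_A = mass_A / M_A = 33.97 / 91.19 = 0.372519 mol
n_B = mass_B / M_B = 37.13 / 93.37 = 0.397665 mol
Limiting reagent: A (smaller), n_limiting = 0.372519 mol
mass_C = n_limiting * M_C = 0.372519 * 184.56
mass_C = 68.75210664 g, rounded to 4 dp:

68.7521 g


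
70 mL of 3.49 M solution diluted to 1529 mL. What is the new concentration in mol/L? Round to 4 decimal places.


Dilution: M1*V1 = M2*V2, solve for M2.
M2 = M1*V1 / V2
M2 = 3.49 * 70 / 1529
M2 = 244.3 / 1529
M2 = 0.15977763 mol/L, rounded to 4 dp:

0.1598 mol/L


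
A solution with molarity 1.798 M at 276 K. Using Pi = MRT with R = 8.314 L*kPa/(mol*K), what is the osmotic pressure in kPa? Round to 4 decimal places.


Osmotic pressure (van't Hoff): Pi = M*R*T.
RT = 8.314 * 276 = 2294.664
Pi = 1.798 * 2294.664
Pi = 4125.805872 kPa, rounded to 4 dp:

4125.8059 kPa


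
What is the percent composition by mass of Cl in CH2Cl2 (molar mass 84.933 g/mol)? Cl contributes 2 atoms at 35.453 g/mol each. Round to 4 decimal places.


pct = 100 * (n_elem * M_elem) / M_total
mass_contribution = 2 * 35.453 = 70.906 g/mol
pct = 100 * 70.906 / 84.933
pct = 83.48462906 %, rounded to 4 dp:

83.4846 %


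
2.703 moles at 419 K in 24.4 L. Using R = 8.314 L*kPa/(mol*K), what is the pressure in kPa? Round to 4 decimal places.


PV = nRT, solve for P = nRT / V.
nRT = 2.703 * 8.314 * 419 = 9416.0789
P = 9416.0789 / 24.4
P = 385.90487295 kPa, rounded to 4 dp:

385.9049 kPa


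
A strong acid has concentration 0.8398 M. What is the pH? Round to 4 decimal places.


A strong acid dissociates completely, so [H+] equals the given concentration.
pH = -log10([H+]) = -log10(0.8398)
pH = 0.07582413, rounded to 4 dp:

0.0758


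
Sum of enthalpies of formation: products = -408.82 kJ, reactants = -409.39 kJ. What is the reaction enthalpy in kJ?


dH_rxn = sum(dH_f products) - sum(dH_f reactants)
dH_rxn = -408.82 - (-409.39)
dH_rxn = 0.57 kJ:

0.57 kJ


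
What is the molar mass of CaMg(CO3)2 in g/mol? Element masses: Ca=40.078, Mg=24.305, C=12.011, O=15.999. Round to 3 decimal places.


M = sum(count * atomic_mass) over atoms.
M = 1*40.078 + 1*24.305 + 2*12.011 + 6*15.999
M = 40.078 + 24.305 + 24.022 + 95.994
M = 184.399 g/mol, rounded to 3 dp:

184.399 g/mol


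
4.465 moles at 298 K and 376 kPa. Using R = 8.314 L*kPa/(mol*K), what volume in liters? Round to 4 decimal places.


PV = nRT, solve for V = nRT / P.
nRT = 4.465 * 8.314 * 298 = 11062.359
V = 11062.359 / 376
V = 29.42116755 L, rounded to 4 dp:

29.4212 L


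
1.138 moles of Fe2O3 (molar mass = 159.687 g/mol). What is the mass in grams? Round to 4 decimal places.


mass = n * M
mass = 1.138 * 159.687
mass = 181.723806 g, rounded to 4 dp:

181.7238 g


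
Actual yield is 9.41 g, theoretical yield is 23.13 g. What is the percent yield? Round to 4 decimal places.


% yield = 100 * actual / theoretical
% yield = 100 * 9.41 / 23.13
% yield = 40.68309555 %, rounded to 4 dp:

40.6831 %


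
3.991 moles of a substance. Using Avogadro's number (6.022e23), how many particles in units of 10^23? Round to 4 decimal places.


N = n * NA, then divide by 1e23 for the requested units.
N / 1e23 = n * 6.022
N / 1e23 = 3.991 * 6.022
N / 1e23 = 24.033802, rounded to 4 dp:

24.0338


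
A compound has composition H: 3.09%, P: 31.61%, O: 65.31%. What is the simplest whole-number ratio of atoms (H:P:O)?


Assume 100 g of compound, divide each mass% by atomic mass to get moles, then normalize by the smallest to get a raw atom ratio.
Moles per 100 g: H: 3.09/1.008 = 3.0655, P: 31.61/30.974 = 1.0205, O: 65.31/15.999 = 4.0821
Raw ratio (divide by min = 1.0205): H: 3.004, P: 1.0, O: 4.0
Multiply by 1 to clear fractions: H: 3.004 ~= 3, P: 1.0 ~= 1, O: 4.0 ~= 4
Reduce by GCD to get the simplest whole-number ratio:

3:1:4


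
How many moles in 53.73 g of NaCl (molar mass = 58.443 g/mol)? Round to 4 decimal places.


n = mass / M
n = 53.73 / 58.443
n = 0.91935732 mol, rounded to 4 dp:

0.9194 mol


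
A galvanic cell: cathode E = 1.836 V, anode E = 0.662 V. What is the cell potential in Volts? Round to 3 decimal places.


Standard cell potential: E_cell = E_cathode - E_anode.
E_cell = 1.836 - (0.662)
E_cell = 1.174 V, rounded to 3 dp:

1.174 V


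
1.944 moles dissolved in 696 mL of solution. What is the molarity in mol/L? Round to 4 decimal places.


Convert volume to liters: V_L = V_mL / 1000.
V_L = 696 / 1000 = 0.696 L
M = n / V_L = 1.944 / 0.696
M = 2.79310345 mol/L, rounded to 4 dp:

2.7931 mol/L


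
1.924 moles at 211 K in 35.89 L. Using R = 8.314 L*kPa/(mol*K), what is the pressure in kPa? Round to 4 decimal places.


PV = nRT, solve for P = nRT / V.
nRT = 1.924 * 8.314 * 211 = 3375.1847
P = 3375.1847 / 35.89
P = 94.04248259 kPa, rounded to 4 dp:

94.0425 kPa


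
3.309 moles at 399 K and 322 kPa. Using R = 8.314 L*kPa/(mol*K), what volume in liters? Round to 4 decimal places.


PV = nRT, solve for V = nRT / P.
nRT = 3.309 * 8.314 * 399 = 10976.8994
V = 10976.8994 / 322
V = 34.08974969 L, rounded to 4 dp:

34.0897 L


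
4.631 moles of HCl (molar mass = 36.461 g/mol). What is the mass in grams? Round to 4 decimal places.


mass = n * M
mass = 4.631 * 36.461
mass = 168.850891 g, rounded to 4 dp:

168.8509 g


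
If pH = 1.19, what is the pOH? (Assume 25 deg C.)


At 25 deg C, pH + pOH = 14.
pOH = 14 - pH = 14 - 1.19
pOH = 12.81:

12.81


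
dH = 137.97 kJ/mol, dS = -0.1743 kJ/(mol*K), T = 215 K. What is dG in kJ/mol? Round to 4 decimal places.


Gibbs: dG = dH - T*dS (consistent units, dS already in kJ/(mol*K)).
T*dS = 215 * -0.1743 = -37.4745
dG = 137.97 - (-37.4745)
dG = 175.4445 kJ/mol, rounded to 4 dp:

175.4445 kJ/mol


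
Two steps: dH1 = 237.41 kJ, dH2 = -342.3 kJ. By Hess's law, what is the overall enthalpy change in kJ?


Hess's law: enthalpy is a state function, so add the step enthalpies.
dH_total = dH1 + dH2 = 237.41 + (-342.3)
dH_total = -104.89 kJ:

-104.89 kJ


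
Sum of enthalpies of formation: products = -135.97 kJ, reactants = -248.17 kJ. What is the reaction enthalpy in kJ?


dH_rxn = sum(dH_f products) - sum(dH_f reactants)
dH_rxn = -135.97 - (-248.17)
dH_rxn = 112.2 kJ:

112.20 kJ


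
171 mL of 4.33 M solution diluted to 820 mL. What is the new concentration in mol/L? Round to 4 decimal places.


Dilution: M1*V1 = M2*V2, solve for M2.
M2 = M1*V1 / V2
M2 = 4.33 * 171 / 820
M2 = 740.43 / 820
M2 = 0.90296341 mol/L, rounded to 4 dp:

0.9030 mol/L


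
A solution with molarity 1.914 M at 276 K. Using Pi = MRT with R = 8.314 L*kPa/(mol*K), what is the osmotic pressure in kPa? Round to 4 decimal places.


Osmotic pressure (van't Hoff): Pi = M*R*T.
RT = 8.314 * 276 = 2294.664
Pi = 1.914 * 2294.664
Pi = 4391.986896 kPa, rounded to 4 dp:

4391.9869 kPa


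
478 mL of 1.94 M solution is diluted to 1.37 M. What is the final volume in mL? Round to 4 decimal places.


Dilution: M1*V1 = M2*V2, solve for V2.
V2 = M1*V1 / M2
V2 = 1.94 * 478 / 1.37
V2 = 927.32 / 1.37
V2 = 676.87591241 mL, rounded to 4 dp:

676.8759 mL


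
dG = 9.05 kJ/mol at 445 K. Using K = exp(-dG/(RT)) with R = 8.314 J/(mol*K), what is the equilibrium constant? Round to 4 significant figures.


dG is in kJ/mol; multiply by 1000 to match R in J/(mol*K).
RT = 8.314 * 445 = 3699.73 J/mol
exponent = -dG*1000 / (RT) = -(9.05*1000) / 3699.73 = -2.44612445
K = exp(-2.44612445)
K = 0.086628671, rounded to 4 significant figures:

0.08663


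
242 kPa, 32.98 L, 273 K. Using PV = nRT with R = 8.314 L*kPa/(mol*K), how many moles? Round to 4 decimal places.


PV = nRT, solve for n = PV / (RT).
PV = 242 * 32.98 = 7981.16
RT = 8.314 * 273 = 2269.722
n = 7981.16 / 2269.722
n = 3.51636015 mol, rounded to 4 dp:

3.5164 mol


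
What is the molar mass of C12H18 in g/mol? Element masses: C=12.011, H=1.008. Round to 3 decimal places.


M = sum(count * atomic_mass) over atoms.
M = 12*12.011 + 18*1.008
M = 144.132 + 18.144
M = 162.276 g/mol, rounded to 3 dp:

162.276 g/mol


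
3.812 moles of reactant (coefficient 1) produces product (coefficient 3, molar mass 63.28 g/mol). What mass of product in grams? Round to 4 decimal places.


Use the coefficient ratio to convert reactant moles to product moles, then multiply by the product's molar mass.
moles_P = moles_R * (coeff_P / coeff_R) = 3.812 * (3/1) = 11.436
mass_P = moles_P * M_P = 11.436 * 63.28
mass_P = 723.67008 g, rounded to 4 dp:

723.6701 g


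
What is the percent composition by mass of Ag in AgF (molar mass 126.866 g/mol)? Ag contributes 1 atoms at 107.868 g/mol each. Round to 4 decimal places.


pct = 100 * (n_elem * M_elem) / M_total
mass_contribution = 1 * 107.868 = 107.868 g/mol
pct = 100 * 107.868 / 126.866
pct = 85.02514464 %, rounded to 4 dp:

85.0251 %


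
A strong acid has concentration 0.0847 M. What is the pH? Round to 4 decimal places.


A strong acid dissociates completely, so [H+] equals the given concentration.
pH = -log10([H+]) = -log10(0.0847)
pH = 1.07211659, rounded to 4 dp:

1.0721


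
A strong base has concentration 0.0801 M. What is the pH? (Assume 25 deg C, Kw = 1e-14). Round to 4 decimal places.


A strong base dissociates completely, so [OH-] equals the given concentration.
pOH = -log10([OH-]) = -log10(0.0801) = 1.096367
pH = 14 - pOH = 14 - 1.096367
pH = 12.903633, rounded to 4 dp:

12.9036


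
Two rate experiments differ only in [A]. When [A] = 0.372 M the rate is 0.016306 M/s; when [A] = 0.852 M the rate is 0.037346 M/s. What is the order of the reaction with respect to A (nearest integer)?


Rate is proportional to [A]^n, so rate2/rate1 = ([A]2/[A]1)^n. Take logs to solve for n.
rate2/rate1 = 0.037346 / 0.016306 = 2.2903
[A]2/[A]1 = 0.852 / 0.372 = 2.2903
n = ln(2.2903) / ln(2.2903) = 1.0
Nearest integer order:

1


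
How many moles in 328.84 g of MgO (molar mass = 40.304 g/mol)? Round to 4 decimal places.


n = mass / M
n = 328.84 / 40.304
n = 8.15899166 mol, rounded to 4 dp:

8.1590 mol


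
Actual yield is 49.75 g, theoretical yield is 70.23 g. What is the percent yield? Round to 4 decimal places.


% yield = 100 * actual / theoretical
% yield = 100 * 49.75 / 70.23
% yield = 70.83867293 %, rounded to 4 dp:

70.8387 %


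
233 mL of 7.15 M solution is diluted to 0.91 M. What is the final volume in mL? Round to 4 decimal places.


Dilution: M1*V1 = M2*V2, solve for V2.
V2 = M1*V1 / M2
V2 = 7.15 * 233 / 0.91
V2 = 1665.95 / 0.91
V2 = 1830.71428571 mL, rounded to 4 dp:

1830.7143 mL


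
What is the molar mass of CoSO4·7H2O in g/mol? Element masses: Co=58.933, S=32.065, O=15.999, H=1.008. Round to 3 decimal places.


M = sum(count * atomic_mass) over atoms.
M = 1*58.933 + 1*32.065 + 11*15.999 + 14*1.008
M = 58.933 + 32.065 + 175.989 + 14.112
M = 281.099 g/mol, rounded to 3 dp:

281.099 g/mol


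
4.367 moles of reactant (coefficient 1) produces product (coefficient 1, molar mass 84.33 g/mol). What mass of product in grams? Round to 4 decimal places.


Use the coefficient ratio to convert reactant moles to product moles, then multiply by the product's molar mass.
moles_P = moles_R * (coeff_P / coeff_R) = 4.367 * (1/1) = 4.367
mass_P = moles_P * M_P = 4.367 * 84.33
mass_P = 368.26911 g, rounded to 4 dp:

368.2691 g


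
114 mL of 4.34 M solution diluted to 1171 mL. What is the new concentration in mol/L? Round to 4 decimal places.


Dilution: M1*V1 = M2*V2, solve for M2.
M2 = M1*V1 / V2
M2 = 4.34 * 114 / 1171
M2 = 494.76 / 1171
M2 = 0.42251067 mol/L, rounded to 4 dp:

0.4225 mol/L


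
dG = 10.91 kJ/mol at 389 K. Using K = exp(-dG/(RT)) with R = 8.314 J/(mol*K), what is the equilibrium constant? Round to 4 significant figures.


dG is in kJ/mol; multiply by 1000 to match R in J/(mol*K).
RT = 8.314 * 389 = 3234.146 J/mol
exponent = -dG*1000 / (RT) = -(10.91*1000) / 3234.146 = -3.37337894
K = exp(-3.37337894)
K = 0.034273633, rounded to 4 significant figures:

0.03427
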